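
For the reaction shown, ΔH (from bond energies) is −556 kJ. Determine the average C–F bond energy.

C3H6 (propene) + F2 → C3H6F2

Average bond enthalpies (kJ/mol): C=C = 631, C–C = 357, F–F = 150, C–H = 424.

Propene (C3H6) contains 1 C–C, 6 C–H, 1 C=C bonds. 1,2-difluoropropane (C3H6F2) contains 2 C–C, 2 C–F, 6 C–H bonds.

D(C–F) ≈ 490 kJ/mol

Let D be the C–F bond energy.
Σ(broken) = 1×357 + 6×424 + 1×631 + 1×150 = 3682
Σ(formed) = 2×357 + 2×D + 6×424 = 3258 + 2D
ΔH = Σ(broken) − Σ(formed) = (3682) − (3258 + 2D) = +424 − 2D
Setting this equal to −556 kJ gives 2D = 980, so D = 490 kJ/mol.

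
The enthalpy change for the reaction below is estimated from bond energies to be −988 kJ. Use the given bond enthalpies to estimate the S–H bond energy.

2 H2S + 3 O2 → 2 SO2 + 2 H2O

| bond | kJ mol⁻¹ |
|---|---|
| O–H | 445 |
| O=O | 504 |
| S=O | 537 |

Let D be the S–H bond energy.
Σ(broken) = 3×504 + 4×D = 1512 + 4D
Σ(formed) = 4×445 + 4×537 = 3928
ΔH = Σ(broken) − Σ(formed) = (1512 + 4D) − (3928) = −2416 + 4D
Setting this equal to −988 kJ gives 4D = 1428, so D = 357 kJ/mol.

D(S–H) ≈ 357 kJ/mol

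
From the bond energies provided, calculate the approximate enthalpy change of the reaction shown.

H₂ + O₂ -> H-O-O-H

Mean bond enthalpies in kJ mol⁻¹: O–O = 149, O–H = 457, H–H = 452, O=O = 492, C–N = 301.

ΔH ≈ −119 kJ

Bonds broken (reactants):
  H–H: 1 × 452 = 452
  O=O: 1 × 492 = 492
  Σ(broken) = 944 kJ
Bonds formed (products):
  O–H: 2 × 457 = 914
  O–O: 1 × 149 = 149
  Σ(formed) = 1063 kJ
ΔH = Σ(broken) − Σ(formed) = 944 − 1063 = −119 kJ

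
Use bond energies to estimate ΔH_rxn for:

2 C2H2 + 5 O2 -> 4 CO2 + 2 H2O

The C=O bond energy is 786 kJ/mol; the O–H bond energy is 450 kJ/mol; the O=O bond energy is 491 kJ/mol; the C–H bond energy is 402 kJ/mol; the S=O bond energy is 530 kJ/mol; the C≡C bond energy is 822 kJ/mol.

Bonds broken (reactants):
  C≡C: 2 × 822 = 1644
  C–H: 4 × 402 = 1608
  O=O: 5 × 491 = 2455
  Σ(broken) = 5707 kJ
Bonds formed (products):
  C=O: 8 × 786 = 6288
  O–H: 4 × 450 = 1800
  Σ(formed) = 8088 kJ
ΔH = Σ(broken) − Σ(formed) = 5707 − 8088 = −2381 kJ

ΔH ≈ −2381 kJ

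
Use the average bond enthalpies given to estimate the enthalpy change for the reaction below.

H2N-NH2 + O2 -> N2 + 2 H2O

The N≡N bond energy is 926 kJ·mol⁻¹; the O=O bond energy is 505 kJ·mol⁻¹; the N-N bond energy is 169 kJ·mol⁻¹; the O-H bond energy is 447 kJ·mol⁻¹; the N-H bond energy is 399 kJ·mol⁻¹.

Bonds broken (reactants):
  N-H: 4 × 399 = 1596
  N-N: 1 × 169 = 169
  O=O: 1 × 505 = 505
  Σ(broken) = 2270 kJ
Bonds formed (products):
  N≡N: 1 × 926 = 926
  O-H: 4 × 447 = 1788
  Σ(formed) = 2714 kJ
ΔH = Σ(broken) − Σ(formed) = 2270 − 2714 = −444 kJ

ΔH ≈ −444 kJ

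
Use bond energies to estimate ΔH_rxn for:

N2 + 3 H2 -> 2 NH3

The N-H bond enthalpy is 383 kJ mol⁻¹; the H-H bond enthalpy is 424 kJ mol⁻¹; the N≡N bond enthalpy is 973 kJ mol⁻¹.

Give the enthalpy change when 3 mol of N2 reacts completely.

Bonds broken (reactants):
  H-H: 3 × 424 = 1272
  N≡N: 1 × 973 = 973
  Σ(broken) = 2245 kJ
Bonds formed (products):
  N-H: 6 × 383 = 2298
  Σ(formed) = 2298 kJ
ΔH = Σ(broken) − Σ(formed) = 2245 − 2298 = −53 kJ
For 3× the reaction as written: 3 × (−53) = −159 kJ

ΔH = −159 kJ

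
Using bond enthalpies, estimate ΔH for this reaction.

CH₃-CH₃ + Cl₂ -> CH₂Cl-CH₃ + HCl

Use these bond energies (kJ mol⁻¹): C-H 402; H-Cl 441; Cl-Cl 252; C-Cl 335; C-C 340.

ΔH ≈ −122 kJ

Bonds broken (reactants):
  C-C: 1 × 340 = 340
  C-H: 6 × 402 = 2412
  Cl-Cl: 1 × 252 = 252
  Σ(broken) = 3004 kJ
Bonds formed (products):
  C-C: 1 × 340 = 340
  C-Cl: 1 × 335 = 335
  C-H: 5 × 402 = 2010
  H-Cl: 1 × 441 = 441
  Σ(formed) = 3126 kJ
ΔH = Σ(broken) − Σ(formed) = 3004 − 3126 = −122 kJ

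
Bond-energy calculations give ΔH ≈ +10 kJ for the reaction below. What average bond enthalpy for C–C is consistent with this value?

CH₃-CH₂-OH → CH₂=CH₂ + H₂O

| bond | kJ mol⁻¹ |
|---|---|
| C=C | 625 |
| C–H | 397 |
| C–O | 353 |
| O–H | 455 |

Let D be the C–C bond energy.
Σ(broken) = 1×D + 5×397 + 1×353 + 1×455 = 2793 + D
Σ(formed) = 4×397 + 1×625 + 2×455 = 3123
ΔH = Σ(broken) − Σ(formed) = (2793 + D) − (3123) = −330 + D
Setting this equal to +10 kJ gives D = 340 kJ/mol.

D(C–C) ≈ 340 kJ/mol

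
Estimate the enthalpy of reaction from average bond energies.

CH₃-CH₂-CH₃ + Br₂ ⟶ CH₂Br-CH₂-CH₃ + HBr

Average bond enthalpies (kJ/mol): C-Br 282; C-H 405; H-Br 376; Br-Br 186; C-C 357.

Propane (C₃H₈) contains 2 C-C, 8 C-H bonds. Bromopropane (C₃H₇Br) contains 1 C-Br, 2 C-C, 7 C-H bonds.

Bonds broken (reactants):
  Br-Br: 1 × 186 = 186
  C-C: 2 × 357 = 714
  C-H: 8 × 405 = 3240
  Σ(broken) = 4140 kJ
Bonds formed (products):
  C-Br: 1 × 282 = 282
  C-C: 2 × 357 = 714
  C-H: 7 × 405 = 2835
  H-Br: 1 × 376 = 376
  Σ(formed) = 4207 kJ
ΔH = Σ(broken) − Σ(formed) = 4140 − 4207 = −67 kJ

ΔH ≈ −67 kJ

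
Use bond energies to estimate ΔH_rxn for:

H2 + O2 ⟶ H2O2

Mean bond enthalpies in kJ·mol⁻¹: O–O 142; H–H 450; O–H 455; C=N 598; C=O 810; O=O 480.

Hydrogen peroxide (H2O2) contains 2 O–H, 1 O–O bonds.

Bonds broken (reactants):
  H–H: 1 × 450 = 450
  O=O: 1 × 480 = 480
  Σ(broken) = 930 kJ
Bonds formed (products):
  O–H: 2 × 455 = 910
  O–O: 1 × 142 = 142
  Σ(formed) = 1052 kJ
ΔH = Σ(broken) − Σ(formed) = 930 − 1052 = −122 kJ

ΔH ≈ −122 kJ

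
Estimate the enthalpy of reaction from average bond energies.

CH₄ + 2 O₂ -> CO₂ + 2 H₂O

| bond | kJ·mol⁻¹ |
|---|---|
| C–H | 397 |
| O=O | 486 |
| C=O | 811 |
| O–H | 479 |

Bonds broken (reactants):
  C–H: 4 × 397 = 1588
  O=O: 2 × 486 = 972
  Σ(broken) = 2560 kJ
Bonds formed (products):
  C=O: 2 × 811 = 1622
  O–H: 4 × 479 = 1916
  Σ(formed) = 3538 kJ
ΔH = Σ(broken) − Σ(formed) = 2560 − 3538 = −978 kJ

ΔH ≈ −978 kJ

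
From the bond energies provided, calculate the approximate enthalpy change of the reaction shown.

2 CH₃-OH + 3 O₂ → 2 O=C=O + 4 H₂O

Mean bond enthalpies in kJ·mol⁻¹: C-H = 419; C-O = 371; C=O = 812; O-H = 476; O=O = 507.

Bonds broken (reactants):
  C-H: 6 × 419 = 2514
  C-O: 2 × 371 = 742
  O-H: 2 × 476 = 952
  O=O: 3 × 507 = 1521
  Σ(broken) = 5729 kJ
Bonds formed (products):
  C=O: 4 × 812 = 3248
  O-H: 8 × 476 = 3808
  Σ(formed) = 7056 kJ
ΔH = Σ(broken) − Σ(formed) = 5729 − 7056 = −1327 kJ

ΔH ≈ −1327 kJ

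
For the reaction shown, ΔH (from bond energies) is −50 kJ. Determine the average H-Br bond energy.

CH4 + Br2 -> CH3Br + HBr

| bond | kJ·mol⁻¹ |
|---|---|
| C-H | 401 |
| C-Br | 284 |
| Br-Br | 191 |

Let D be the H-Br bond energy.
Σ(broken) = 1×191 + 4×401 = 1795
Σ(formed) = 1×284 + 3×401 + 1×D = 1487 + D
ΔH = Σ(broken) − Σ(formed) = (1795) − (1487 + D) = +308 − D
Setting this equal to −50 kJ gives D = 358 kJ/mol.

D(H-Br) ≈ 358 kJ/mol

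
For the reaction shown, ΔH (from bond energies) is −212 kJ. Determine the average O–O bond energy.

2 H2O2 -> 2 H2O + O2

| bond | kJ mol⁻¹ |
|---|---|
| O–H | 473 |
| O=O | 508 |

D(O–O) ≈ 148 kJ/mol

Let D be the O–O bond energy.
Σ(broken) = 4×473 + 2×D = 1892 + 2D
Σ(formed) = 4×473 + 1×508 = 2400
ΔH = Σ(broken) − Σ(formed) = (1892 + 2D) − (2400) = −508 + 2D
Setting this equal to −212 kJ gives 2D = 296, so D = 148 kJ/mol.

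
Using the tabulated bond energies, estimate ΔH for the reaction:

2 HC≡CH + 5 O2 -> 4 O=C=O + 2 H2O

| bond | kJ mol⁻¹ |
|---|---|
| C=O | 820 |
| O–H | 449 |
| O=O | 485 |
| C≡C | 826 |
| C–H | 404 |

Bonds broken (reactants):
  C≡C: 2 × 826 = 1652
  C–H: 4 × 404 = 1616
  O=O: 5 × 485 = 2425
  Σ(broken) = 5693 kJ
Bonds formed (products):
  C=O: 8 × 820 = 6560
  O–H: 4 × 449 = 1796
  Σ(formed) = 8356 kJ
ΔH = Σ(broken) − Σ(formed) = 5693 − 8356 = −2663 kJ

ΔH ≈ −2663 kJ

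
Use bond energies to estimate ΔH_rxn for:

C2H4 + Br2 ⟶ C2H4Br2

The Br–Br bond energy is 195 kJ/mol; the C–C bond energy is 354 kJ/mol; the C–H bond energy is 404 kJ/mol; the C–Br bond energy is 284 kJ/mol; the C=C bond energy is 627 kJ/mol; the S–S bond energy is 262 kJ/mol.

Bonds broken (reactants):
  Br–Br: 1 × 195 = 195
  C–H: 4 × 404 = 1616
  C=C: 1 × 627 = 627
  Σ(broken) = 2438 kJ
Bonds formed (products):
  C–Br: 2 × 284 = 568
  C–C: 1 × 354 = 354
  C–H: 4 × 404 = 1616
  Σ(formed) = 2538 kJ
ΔH = Σ(broken) − Σ(formed) = 2438 − 2538 = −100 kJ

ΔH ≈ −100 kJ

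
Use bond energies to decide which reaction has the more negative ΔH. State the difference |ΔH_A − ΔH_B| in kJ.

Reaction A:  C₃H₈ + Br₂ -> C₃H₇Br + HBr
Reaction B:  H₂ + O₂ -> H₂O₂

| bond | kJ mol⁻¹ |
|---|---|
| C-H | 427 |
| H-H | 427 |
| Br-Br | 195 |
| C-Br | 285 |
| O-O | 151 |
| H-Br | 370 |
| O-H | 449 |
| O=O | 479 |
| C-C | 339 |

Reaction B, by 110 kJ

Reaction A:
  Bonds broken (reactants):
    Br-Br: 1 × 195 = 195
    C-C: 2 × 339 = 678
    C-H: 8 × 427 = 3416
    Σ(broken) = 4289 kJ
  Bonds formed (products):
    C-Br: 1 × 285 = 285
    C-C: 2 × 339 = 678
    C-H: 7 × 427 = 2989
    H-Br: 1 × 370 = 370
    Σ(formed) = 4322 kJ
  ΔH_A = 4289 − 4322 = −33 kJ
Reaction B:
  Bonds broken (reactants):
    H-H: 1 × 427 = 427
    O=O: 1 × 479 = 479
    Σ(broken) = 906 kJ
  Bonds formed (products):
    O-H: 2 × 449 = 898
    O-O: 1 × 151 = 151
    Σ(formed) = 1049 kJ
  ΔH_B = 906 − 1049 = −143 kJ
ΔH_A − ΔH_B = +110 kJ, so reaction B has the more negative ΔH; |ΔH_A − ΔH_B| = 110 kJ.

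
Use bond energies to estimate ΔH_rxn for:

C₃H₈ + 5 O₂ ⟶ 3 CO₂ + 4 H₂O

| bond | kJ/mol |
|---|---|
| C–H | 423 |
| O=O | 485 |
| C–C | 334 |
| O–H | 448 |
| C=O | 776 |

Bonds broken (reactants):
  C–C: 2 × 334 = 668
  C–H: 8 × 423 = 3384
  O=O: 5 × 485 = 2425
  Σ(broken) = 6477 kJ
Bonds formed (products):
  C=O: 6 × 776 = 4656
  O–H: 8 × 448 = 3584
  Σ(formed) = 8240 kJ
ΔH = Σ(broken) − Σ(formed) = 6477 − 8240 = −1763 kJ

ΔH ≈ −1763 kJ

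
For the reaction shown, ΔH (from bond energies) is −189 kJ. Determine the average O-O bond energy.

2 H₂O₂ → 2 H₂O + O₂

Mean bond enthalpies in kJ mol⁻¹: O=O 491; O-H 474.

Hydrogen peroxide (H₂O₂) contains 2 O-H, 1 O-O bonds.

Let D be the O-O bond energy.
Σ(broken) = 4×474 + 2×D = 1896 + 2D
Σ(formed) = 4×474 + 1×491 = 2387
ΔH = Σ(broken) − Σ(formed) = (1896 + 2D) − (2387) = −491 + 2D
Setting this equal to −189 kJ gives 2D = 302, so D = 151 kJ/mol.

D(O-O) ≈ 151 kJ/mol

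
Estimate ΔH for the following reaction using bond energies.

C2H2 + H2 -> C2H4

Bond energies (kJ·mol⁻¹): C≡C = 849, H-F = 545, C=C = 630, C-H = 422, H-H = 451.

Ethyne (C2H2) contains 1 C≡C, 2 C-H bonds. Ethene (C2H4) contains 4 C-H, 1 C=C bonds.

ΔH ≈ −174 kJ

Bonds broken (reactants):
  C≡C: 1 × 849 = 849
  C-H: 2 × 422 = 844
  H-H: 1 × 451 = 451
  Σ(broken) = 2144 kJ
Bonds formed (products):
  C-H: 4 × 422 = 1688
  C=C: 1 × 630 = 630
  Σ(formed) = 2318 kJ
ΔH = Σ(broken) − Σ(formed) = 2144 − 2318 = −174 kJ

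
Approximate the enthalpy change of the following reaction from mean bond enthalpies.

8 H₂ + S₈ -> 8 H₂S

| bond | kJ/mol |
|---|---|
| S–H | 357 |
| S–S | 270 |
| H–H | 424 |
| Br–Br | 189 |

Bonds broken (reactants):
  H–H: 8 × 424 = 3392
  S–S: 8 × 270 = 2160
  Σ(broken) = 5552 kJ
Bonds formed (products):
  S–H: 16 × 357 = 5712
  Σ(formed) = 5712 kJ
ΔH = Σ(broken) − Σ(formed) = 5552 − 5712 = −160 kJ

ΔH ≈ −160 kJ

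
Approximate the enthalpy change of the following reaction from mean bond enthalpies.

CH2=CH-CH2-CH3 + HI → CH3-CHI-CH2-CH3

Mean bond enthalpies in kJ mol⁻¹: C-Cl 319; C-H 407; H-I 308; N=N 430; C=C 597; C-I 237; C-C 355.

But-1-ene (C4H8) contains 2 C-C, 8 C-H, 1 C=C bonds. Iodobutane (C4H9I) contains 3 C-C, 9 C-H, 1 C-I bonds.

Bonds broken (reactants):
  C-C: 2 × 355 = 710
  C-H: 8 × 407 = 3256
  C=C: 1 × 597 = 597
  H-I: 1 × 308 = 308
  Σ(broken) = 4871 kJ
Bonds formed (products):
  C-C: 3 × 355 = 1065
  C-H: 9 × 407 = 3663
  C-I: 1 × 237 = 237
  Σ(formed) = 4965 kJ
ΔH = Σ(broken) − Σ(formed) = 4871 − 4965 = −94 kJ

ΔH ≈ −94 kJ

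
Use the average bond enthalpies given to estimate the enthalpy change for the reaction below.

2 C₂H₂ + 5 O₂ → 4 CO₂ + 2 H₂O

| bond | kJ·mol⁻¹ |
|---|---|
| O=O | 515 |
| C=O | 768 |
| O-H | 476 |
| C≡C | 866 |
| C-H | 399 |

Bonds broken (reactants):
  C≡C: 2 × 866 = 1732
  C-H: 4 × 399 = 1596
  O=O: 5 × 515 = 2575
  Σ(broken) = 5903 kJ
Bonds formed (products):
  C=O: 8 × 768 = 6144
  O-H: 4 × 476 = 1904
  Σ(formed) = 8048 kJ
ΔH = Σ(broken) − Σ(formed) = 5903 − 8048 = −2145 kJ

ΔH ≈ −2145 kJ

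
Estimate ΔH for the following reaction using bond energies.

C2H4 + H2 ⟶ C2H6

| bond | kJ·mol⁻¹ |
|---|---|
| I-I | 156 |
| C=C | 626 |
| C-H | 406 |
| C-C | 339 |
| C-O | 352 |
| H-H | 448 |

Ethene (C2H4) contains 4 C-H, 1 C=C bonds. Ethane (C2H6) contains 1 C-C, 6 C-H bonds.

Bonds broken (reactants):
  C-H: 4 × 406 = 1624
  C=C: 1 × 626 = 626
  H-H: 1 × 448 = 448
  Σ(broken) = 2698 kJ
Bonds formed (products):
  C-C: 1 × 339 = 339
  C-H: 6 × 406 = 2436
  Σ(formed) = 2775 kJ
ΔH = Σ(broken) − Σ(formed) = 2698 − 2775 = −77 kJ

ΔH ≈ −77 kJ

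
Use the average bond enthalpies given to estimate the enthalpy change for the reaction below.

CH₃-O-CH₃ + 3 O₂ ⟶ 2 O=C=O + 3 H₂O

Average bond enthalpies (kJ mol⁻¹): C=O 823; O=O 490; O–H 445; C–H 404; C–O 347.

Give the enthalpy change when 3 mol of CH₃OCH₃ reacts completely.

Bonds broken (reactants):
  C–H: 6 × 404 = 2424
  C–O: 2 × 347 = 694
  O=O: 3 × 490 = 1470
  Σ(broken) = 4588 kJ
Bonds formed (products):
  C=O: 4 × 823 = 3292
  O–H: 6 × 445 = 2670
  Σ(formed) = 5962 kJ
ΔH = Σ(broken) − Σ(formed) = 4588 − 5962 = −1374 kJ
For 3× the reaction as written: 3 × (−1374) = −4122 kJ

ΔH = −4122 kJ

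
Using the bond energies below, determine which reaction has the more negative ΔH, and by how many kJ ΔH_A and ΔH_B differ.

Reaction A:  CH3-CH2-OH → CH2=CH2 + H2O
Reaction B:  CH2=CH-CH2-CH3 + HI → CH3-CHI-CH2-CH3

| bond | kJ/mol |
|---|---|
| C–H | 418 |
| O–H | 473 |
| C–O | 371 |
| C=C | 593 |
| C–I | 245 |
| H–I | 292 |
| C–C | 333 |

Reaction B, by 167 kJ

Reaction A:
  Bonds broken (reactants):
    C–C: 1 × 333 = 333
    C–H: 5 × 418 = 2090
    C–O: 1 × 371 = 371
    O–H: 1 × 473 = 473
    Σ(broken) = 3267 kJ
  Bonds formed (products):
    C–H: 4 × 418 = 1672
    C=C: 1 × 593 = 593
    O–H: 2 × 473 = 946
    Σ(formed) = 3211 kJ
  ΔH_A = 3267 − 3211 = +56 kJ
Reaction B:
  Bonds broken (reactants):
    C–C: 2 × 333 = 666
    C–H: 8 × 418 = 3344
    C=C: 1 × 593 = 593
    H–I: 1 × 292 = 292
    Σ(broken) = 4895 kJ
  Bonds formed (products):
    C–C: 3 × 333 = 999
    C–H: 9 × 418 = 3762
    C–I: 1 × 245 = 245
    Σ(formed) = 5006 kJ
  ΔH_B = 4895 − 5006 = −111 kJ
ΔH_A − ΔH_B = +167 kJ, so reaction B has the more negative ΔH; |ΔH_A − ΔH_B| = 167 kJ.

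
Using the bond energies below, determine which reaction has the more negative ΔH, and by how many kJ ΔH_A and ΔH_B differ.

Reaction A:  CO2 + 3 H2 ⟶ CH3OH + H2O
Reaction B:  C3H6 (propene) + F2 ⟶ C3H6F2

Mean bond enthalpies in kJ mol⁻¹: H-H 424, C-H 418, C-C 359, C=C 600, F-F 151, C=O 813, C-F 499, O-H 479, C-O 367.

Reaction A:
  Bonds broken (reactants):
    C=O: 2 × 813 = 1626
    H-H: 3 × 424 = 1272
    Σ(broken) = 2898 kJ
  Bonds formed (products):
    C-H: 3 × 418 = 1254
    C-O: 1 × 367 = 367
    O-H: 3 × 479 = 1437
    Σ(formed) = 3058 kJ
  ΔH_A = 2898 − 3058 = −160 kJ
Reaction B:
  Bonds broken (reactants):
    C-C: 1 × 359 = 359
    C-H: 6 × 418 = 2508
    C=C: 1 × 600 = 600
    F-F: 1 × 151 = 151
    Σ(broken) = 3618 kJ
  Bonds formed (products):
    C-C: 2 × 359 = 718
    C-F: 2 × 499 = 998
    C-H: 6 × 418 = 2508
    Σ(formed) = 4224 kJ
  ΔH_B = 3618 − 4224 = −606 kJ
ΔH_A − ΔH_B = +446 kJ, so reaction B has the more negative ΔH; |ΔH_A − ΔH_B| = 446 kJ.

Reaction B, by 446 kJ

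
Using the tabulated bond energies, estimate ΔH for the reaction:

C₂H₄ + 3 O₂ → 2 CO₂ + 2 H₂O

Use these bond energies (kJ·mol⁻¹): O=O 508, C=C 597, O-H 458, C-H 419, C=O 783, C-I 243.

Bonds broken (reactants):
  C-H: 4 × 419 = 1676
  C=C: 1 × 597 = 597
  O=O: 3 × 508 = 1524
  Σ(broken) = 3797 kJ
Bonds formed (products):
  C=O: 4 × 783 = 3132
  O-H: 4 × 458 = 1832
  Σ(formed) = 4964 kJ
ΔH = Σ(broken) − Σ(formed) = 3797 − 4964 = −1167 kJ

ΔH ≈ −1167 kJ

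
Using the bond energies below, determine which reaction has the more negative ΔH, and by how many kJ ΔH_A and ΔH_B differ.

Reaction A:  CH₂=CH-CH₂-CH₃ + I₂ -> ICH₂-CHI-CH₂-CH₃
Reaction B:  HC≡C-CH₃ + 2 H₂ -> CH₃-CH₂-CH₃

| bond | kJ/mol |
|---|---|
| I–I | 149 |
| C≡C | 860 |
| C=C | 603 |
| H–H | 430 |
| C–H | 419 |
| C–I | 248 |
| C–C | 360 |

Reaction B, by 212 kJ

Reaction A:
  Bonds broken (reactants):
    C–C: 2 × 360 = 720
    C–H: 8 × 419 = 3352
    C=C: 1 × 603 = 603
    I–I: 1 × 149 = 149
    Σ(broken) = 4824 kJ
  Bonds formed (products):
    C–C: 3 × 360 = 1080
    C–H: 8 × 419 = 3352
    C–I: 2 × 248 = 496
    Σ(formed) = 4928 kJ
  ΔH_A = 4824 − 4928 = −104 kJ
Reaction B:
  Bonds broken (reactants):
    C≡C: 1 × 860 = 860
    C–C: 1 × 360 = 360
    C–H: 4 × 419 = 1676
    H–H: 2 × 430 = 860
    Σ(broken) = 3756 kJ
  Bonds formed (products):
    C–C: 2 × 360 = 720
    C–H: 8 × 419 = 3352
    Σ(formed) = 4072 kJ
  ΔH_B = 3756 − 4072 = −316 kJ
ΔH_A − ΔH_B = +212 kJ, so reaction B has the more negative ΔH; |ΔH_A − ΔH_B| = 212 kJ.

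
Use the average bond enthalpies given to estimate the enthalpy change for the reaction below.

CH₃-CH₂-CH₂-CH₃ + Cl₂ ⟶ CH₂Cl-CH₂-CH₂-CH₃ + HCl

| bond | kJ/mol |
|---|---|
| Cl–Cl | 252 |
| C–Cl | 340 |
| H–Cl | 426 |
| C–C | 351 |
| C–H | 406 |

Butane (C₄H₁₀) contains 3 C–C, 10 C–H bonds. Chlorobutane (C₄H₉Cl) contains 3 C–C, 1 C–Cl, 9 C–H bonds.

Bonds broken (reactants):
  C–C: 3 × 351 = 1053
  C–H: 10 × 406 = 4060
  Cl–Cl: 1 × 252 = 252
  Σ(broken) = 5365 kJ
Bonds formed (products):
  C–C: 3 × 351 = 1053
  C–Cl: 1 × 340 = 340
  C–H: 9 × 406 = 3654
  H–Cl: 1 × 426 = 426
  Σ(formed) = 5473 kJ
ΔH = Σ(broken) − Σ(formed) = 5365 − 5473 = −108 kJ

ΔH ≈ −108 kJ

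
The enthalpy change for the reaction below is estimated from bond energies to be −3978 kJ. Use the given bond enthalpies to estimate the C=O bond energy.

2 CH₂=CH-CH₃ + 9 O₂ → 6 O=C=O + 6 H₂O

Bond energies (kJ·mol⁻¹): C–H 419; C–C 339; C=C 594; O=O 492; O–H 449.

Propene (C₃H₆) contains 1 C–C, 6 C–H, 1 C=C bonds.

D(C=O) ≈ 826 kJ/mol

Let D be the C=O bond energy.
Σ(broken) = 2×339 + 12×419 + 2×594 + 9×492 = 11322
Σ(formed) = 12×D + 12×449 = 5388 + 12D
ΔH = Σ(broken) − Σ(formed) = (11322) − (5388 + 12D) = +5934 − 12D
Setting this equal to −3978 kJ gives 12D = 9912, so D = 826 kJ/mol.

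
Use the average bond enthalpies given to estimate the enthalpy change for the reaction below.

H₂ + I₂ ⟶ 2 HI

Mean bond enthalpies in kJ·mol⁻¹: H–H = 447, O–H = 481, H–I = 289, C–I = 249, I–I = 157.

ΔH ≈ +26 kJ

Bonds broken (reactants):
  H–H: 1 × 447 = 447
  I–I: 1 × 157 = 157
  Σ(broken) = 604 kJ
Bonds formed (products):
  H–I: 2 × 289 = 578
  Σ(formed) = 578 kJ
ΔH = Σ(broken) − Σ(formed) = 604 − 578 = +26 kJ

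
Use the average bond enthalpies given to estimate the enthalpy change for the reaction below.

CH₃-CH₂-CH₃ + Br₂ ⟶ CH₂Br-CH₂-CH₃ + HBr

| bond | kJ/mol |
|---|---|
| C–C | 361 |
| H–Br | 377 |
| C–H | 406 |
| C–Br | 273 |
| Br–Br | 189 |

Bonds broken (reactants):
  Br–Br: 1 × 189 = 189
  C–C: 2 × 361 = 722
  C–H: 8 × 406 = 3248
  Σ(broken) = 4159 kJ
Bonds formed (products):
  C–Br: 1 × 273 = 273
  C–C: 2 × 361 = 722
  C–H: 7 × 406 = 2842
  H–Br: 1 × 377 = 377
  Σ(formed) = 4214 kJ
ΔH = Σ(broken) − Σ(formed) = 4159 − 4214 = −55 kJ

ΔH ≈ −55 kJ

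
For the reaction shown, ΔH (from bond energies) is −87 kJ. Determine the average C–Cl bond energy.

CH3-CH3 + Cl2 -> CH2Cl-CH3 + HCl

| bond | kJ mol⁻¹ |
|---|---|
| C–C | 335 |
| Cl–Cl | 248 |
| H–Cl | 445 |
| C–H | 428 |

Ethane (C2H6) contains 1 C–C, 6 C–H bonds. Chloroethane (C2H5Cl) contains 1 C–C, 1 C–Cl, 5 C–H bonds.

Let D be the C–Cl bond energy.
Σ(broken) = 1×335 + 6×428 + 1×248 = 3151
Σ(formed) = 1×335 + 1×D + 5×428 + 1×445 = 2920 + D
ΔH = Σ(broken) − Σ(formed) = (3151) − (2920 + D) = +231 − D
Setting this equal to −87 kJ gives D = 318 kJ/mol.

D(C–Cl) ≈ 318 kJ/mol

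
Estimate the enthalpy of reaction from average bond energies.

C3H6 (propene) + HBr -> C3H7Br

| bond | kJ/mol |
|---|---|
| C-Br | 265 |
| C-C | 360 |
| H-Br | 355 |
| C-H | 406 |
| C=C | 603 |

ΔH ≈ −73 kJ

Bonds broken (reactants):
  C-C: 1 × 360 = 360
  C-H: 6 × 406 = 2436
  C=C: 1 × 603 = 603
  H-Br: 1 × 355 = 355
  Σ(broken) = 3754 kJ
Bonds formed (products):
  C-Br: 1 × 265 = 265
  C-C: 2 × 360 = 720
  C-H: 7 × 406 = 2842
  Σ(formed) = 3827 kJ
ΔH = Σ(broken) − Σ(formed) = 3754 − 3827 = −73 kJ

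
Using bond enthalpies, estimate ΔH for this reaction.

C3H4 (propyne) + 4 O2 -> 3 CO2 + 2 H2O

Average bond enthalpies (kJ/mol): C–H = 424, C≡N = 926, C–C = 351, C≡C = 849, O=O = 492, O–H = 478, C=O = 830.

Bonds broken (reactants):
  C≡C: 1 × 849 = 849
  C–C: 1 × 351 = 351
  C–H: 4 × 424 = 1696
  O=O: 4 × 492 = 1968
  Σ(broken) = 4864 kJ
Bonds formed (products):
  C=O: 6 × 830 = 4980
  O–H: 4 × 478 = 1912
  Σ(formed) = 6892 kJ
ΔH = Σ(broken) − Σ(formed) = 4864 − 6892 = −2028 kJ

ΔH ≈ −2028 kJ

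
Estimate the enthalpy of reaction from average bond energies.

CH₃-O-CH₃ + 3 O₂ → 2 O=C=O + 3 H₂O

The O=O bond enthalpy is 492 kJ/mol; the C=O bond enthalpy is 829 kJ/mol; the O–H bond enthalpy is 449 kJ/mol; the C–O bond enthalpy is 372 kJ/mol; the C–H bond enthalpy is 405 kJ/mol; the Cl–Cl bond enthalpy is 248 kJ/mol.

ΔH ≈ −1360 kJ

Bonds broken (reactants):
  C–H: 6 × 405 = 2430
  C–O: 2 × 372 = 744
  O=O: 3 × 492 = 1476
  Σ(broken) = 4650 kJ
Bonds formed (products):
  C=O: 4 × 829 = 3316
  O–H: 6 × 449 = 2694
  Σ(formed) = 6010 kJ
ΔH = Σ(broken) − Σ(formed) = 4650 − 6010 = −1360 kJ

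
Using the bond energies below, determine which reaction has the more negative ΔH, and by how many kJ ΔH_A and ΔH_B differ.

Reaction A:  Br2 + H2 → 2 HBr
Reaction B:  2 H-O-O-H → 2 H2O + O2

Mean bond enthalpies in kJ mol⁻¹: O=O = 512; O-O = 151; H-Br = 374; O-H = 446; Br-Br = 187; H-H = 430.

Reaction B, by 79 kJ

Reaction A:
  Bonds broken (reactants):
    Br-Br: 1 × 187 = 187
    H-H: 1 × 430 = 430
    Σ(broken) = 617 kJ
  Bonds formed (products):
    H-Br: 2 × 374 = 748
    Σ(formed) = 748 kJ
  ΔH_A = 617 − 748 = −131 kJ
Reaction B:
  Bonds broken (reactants):
    O-H: 4 × 446 = 1784
    O-O: 2 × 151 = 302
    Σ(broken) = 2086 kJ
  Bonds formed (products):
    O-H: 4 × 446 = 1784
    O=O: 1 × 512 = 512
    Σ(formed) = 2296 kJ
  ΔH_B = 2086 − 2296 = −210 kJ
ΔH_A − ΔH_B = +79 kJ, so reaction B has the more negative ΔH; |ΔH_A − ΔH_B| = 79 kJ.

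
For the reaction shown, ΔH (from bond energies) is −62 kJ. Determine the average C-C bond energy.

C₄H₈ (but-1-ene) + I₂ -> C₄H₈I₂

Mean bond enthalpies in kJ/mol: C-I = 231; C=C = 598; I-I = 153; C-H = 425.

Let D be the C-C bond energy.
Σ(broken) = 2×D + 8×425 + 1×598 + 1×153 = 4151 + 2D
Σ(formed) = 3×D + 8×425 + 2×231 = 3862 + 3D
ΔH = Σ(broken) − Σ(formed) = (4151 + 2D) − (3862 + 3D) = +289 − D
Setting this equal to −62 kJ gives D = 351 kJ/mol.

D(C-C) ≈ 351 kJ/mol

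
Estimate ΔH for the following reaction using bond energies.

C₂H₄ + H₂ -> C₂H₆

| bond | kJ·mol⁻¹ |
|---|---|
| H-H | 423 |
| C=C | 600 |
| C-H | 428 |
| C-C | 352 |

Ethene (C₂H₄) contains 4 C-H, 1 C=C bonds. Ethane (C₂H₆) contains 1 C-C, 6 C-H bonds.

Bonds broken (reactants):
  C-H: 4 × 428 = 1712
  C=C: 1 × 600 = 600
  H-H: 1 × 423 = 423
  Σ(broken) = 2735 kJ
Bonds formed (products):
  C-C: 1 × 352 = 352
  C-H: 6 × 428 = 2568
  Σ(formed) = 2920 kJ
ΔH = Σ(broken) − Σ(formed) = 2735 − 2920 = −185 kJ

ΔH ≈ −185 kJ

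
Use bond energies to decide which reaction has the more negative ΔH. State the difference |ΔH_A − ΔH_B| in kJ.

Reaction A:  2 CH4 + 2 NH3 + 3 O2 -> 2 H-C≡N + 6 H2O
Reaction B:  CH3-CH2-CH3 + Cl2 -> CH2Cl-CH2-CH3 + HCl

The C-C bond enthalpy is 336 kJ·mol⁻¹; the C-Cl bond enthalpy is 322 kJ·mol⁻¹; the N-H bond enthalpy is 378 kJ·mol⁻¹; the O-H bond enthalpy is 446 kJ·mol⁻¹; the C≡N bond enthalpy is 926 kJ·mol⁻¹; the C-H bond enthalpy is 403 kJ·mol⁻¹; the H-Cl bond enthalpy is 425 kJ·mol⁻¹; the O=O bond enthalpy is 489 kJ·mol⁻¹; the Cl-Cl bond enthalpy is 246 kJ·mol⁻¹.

Reaction A, by 953 kJ

Reaction A:
  Bonds broken (reactants):
    C-H: 8 × 403 = 3224
    N-H: 6 × 378 = 2268
    O=O: 3 × 489 = 1467
    Σ(broken) = 6959 kJ
  Bonds formed (products):
    C≡N: 2 × 926 = 1852
    C-H: 2 × 403 = 806
    O-H: 12 × 446 = 5352
    Σ(formed) = 8010 kJ
  ΔH_A = 6959 − 8010 = −1051 kJ
Reaction B:
  Bonds broken (reactants):
    C-C: 2 × 336 = 672
    C-H: 8 × 403 = 3224
    Cl-Cl: 1 × 246 = 246
    Σ(broken) = 4142 kJ
  Bonds formed (products):
    C-C: 2 × 336 = 672
    C-Cl: 1 × 322 = 322
    C-H: 7 × 403 = 2821
    H-Cl: 1 × 425 = 425
    Σ(formed) = 4240 kJ
  ΔH_B = 4142 − 4240 = −98 kJ
ΔH_A − ΔH_B = −953 kJ, so reaction A has the more negative ΔH; |ΔH_A − ΔH_B| = 953 kJ.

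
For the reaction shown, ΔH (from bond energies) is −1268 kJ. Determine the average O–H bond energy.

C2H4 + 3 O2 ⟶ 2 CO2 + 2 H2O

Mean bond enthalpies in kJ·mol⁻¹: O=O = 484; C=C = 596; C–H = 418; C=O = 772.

Let D be the O–H bond energy.
Σ(broken) = 4×418 + 1×596 + 3×484 = 3720
Σ(formed) = 4×772 + 4×D = 3088 + 4D
ΔH = Σ(broken) − Σ(formed) = (3720) − (3088 + 4D) = +632 − 4D
Setting this equal to −1268 kJ gives 4D = 1900, so D = 475 kJ/mol.

D(O–H) ≈ 475 kJ/mol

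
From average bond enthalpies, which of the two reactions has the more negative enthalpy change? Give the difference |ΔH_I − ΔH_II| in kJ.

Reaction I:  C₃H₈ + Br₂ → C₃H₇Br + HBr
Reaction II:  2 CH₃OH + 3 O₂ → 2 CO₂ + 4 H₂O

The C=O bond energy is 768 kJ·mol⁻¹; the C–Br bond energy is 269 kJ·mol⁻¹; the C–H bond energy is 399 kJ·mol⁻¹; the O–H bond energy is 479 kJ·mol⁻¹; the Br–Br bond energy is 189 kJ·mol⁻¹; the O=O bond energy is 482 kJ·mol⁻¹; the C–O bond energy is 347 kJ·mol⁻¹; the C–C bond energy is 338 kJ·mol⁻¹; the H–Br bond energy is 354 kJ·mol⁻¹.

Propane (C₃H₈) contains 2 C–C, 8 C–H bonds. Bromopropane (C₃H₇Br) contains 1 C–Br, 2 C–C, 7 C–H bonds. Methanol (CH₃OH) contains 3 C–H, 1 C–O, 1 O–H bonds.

Reaction I:
  Bonds broken (reactants):
    Br–Br: 1 × 189 = 189
    C–C: 2 × 338 = 676
    C–H: 8 × 399 = 3192
    Σ(broken) = 4057 kJ
  Bonds formed (products):
    C–Br: 1 × 269 = 269
    C–C: 2 × 338 = 676
    C–H: 7 × 399 = 2793
    H–Br: 1 × 354 = 354
    Σ(formed) = 4092 kJ
  ΔH_I = 4057 − 4092 = −35 kJ
Reaction II:
  Bonds broken (reactants):
    C–H: 6 × 399 = 2394
    C–O: 2 × 347 = 694
    O–H: 2 × 479 = 958
    O=O: 3 × 482 = 1446
    Σ(broken) = 5492 kJ
  Bonds formed (products):
    C=O: 4 × 768 = 3072
    O–H: 8 × 479 = 3832
    Σ(formed) = 6904 kJ
  ΔH_II = 5492 − 6904 = −1412 kJ
ΔH_I − ΔH_II = +1377 kJ, so reaction II has the more negative ΔH; |ΔH_I − ΔH_II| = 1377 kJ.

Reaction II, by 1377 kJ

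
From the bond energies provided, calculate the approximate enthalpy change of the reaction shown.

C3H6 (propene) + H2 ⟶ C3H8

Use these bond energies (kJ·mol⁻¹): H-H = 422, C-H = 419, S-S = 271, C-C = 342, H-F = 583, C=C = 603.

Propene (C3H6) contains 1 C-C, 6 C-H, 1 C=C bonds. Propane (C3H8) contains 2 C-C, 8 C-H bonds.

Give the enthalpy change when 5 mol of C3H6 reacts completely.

ΔH = −775 kJ

Bonds broken (reactants):
  C-C: 1 × 342 = 342
  C-H: 6 × 419 = 2514
  C=C: 1 × 603 = 603
  H-H: 1 × 422 = 422
  Σ(broken) = 3881 kJ
Bonds formed (products):
  C-C: 2 × 342 = 684
  C-H: 8 × 419 = 3352
  Σ(formed) = 4036 kJ
ΔH = Σ(broken) − Σ(formed) = 3881 − 4036 = −155 kJ
For 5× the reaction as written: 5 × (−155) = −775 kJ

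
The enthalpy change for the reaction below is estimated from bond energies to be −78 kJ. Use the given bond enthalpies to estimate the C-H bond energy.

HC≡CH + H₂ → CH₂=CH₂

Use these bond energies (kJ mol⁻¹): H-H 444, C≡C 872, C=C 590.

D(C-H) ≈ 402 kJ/mol

Let D be the C-H bond energy.
Σ(broken) = 1×872 + 2×D + 1×444 = 1316 + 2D
Σ(formed) = 4×D + 1×590 = 590 + 4D
ΔH = Σ(broken) − Σ(formed) = (1316 + 2D) − (590 + 4D) = +726 − 2D
Setting this equal to −78 kJ gives 2D = 804, so D = 402 kJ/mol.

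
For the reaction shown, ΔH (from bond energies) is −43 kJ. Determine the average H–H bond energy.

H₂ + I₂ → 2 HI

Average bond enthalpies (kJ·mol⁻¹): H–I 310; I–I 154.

Let D be the H–H bond energy.
Σ(broken) = 1×D + 1×154 = 154 + D
Σ(formed) = 2×310 = 620
ΔH = Σ(broken) − Σ(formed) = (154 + D) − (620) = −466 + D
Setting this equal to −43 kJ gives D = 423 kJ/mol.

D(H–H) ≈ 423 kJ/mol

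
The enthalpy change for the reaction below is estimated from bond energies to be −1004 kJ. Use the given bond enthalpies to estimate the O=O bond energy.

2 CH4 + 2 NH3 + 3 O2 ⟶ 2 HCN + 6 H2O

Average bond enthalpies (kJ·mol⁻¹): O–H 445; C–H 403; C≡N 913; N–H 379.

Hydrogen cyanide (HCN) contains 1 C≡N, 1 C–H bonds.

Let D be the O=O bond energy.
Σ(broken) = 8×403 + 6×379 + 3×D = 5498 + 3D
Σ(formed) = 2×913 + 2×403 + 12×445 = 7972
ΔH = Σ(broken) − Σ(formed) = (5498 + 3D) − (7972) = −2474 + 3D
Setting this equal to −1004 kJ gives 3D = 1470, so D = 490 kJ/mol.

D(O=O) ≈ 490 kJ/mol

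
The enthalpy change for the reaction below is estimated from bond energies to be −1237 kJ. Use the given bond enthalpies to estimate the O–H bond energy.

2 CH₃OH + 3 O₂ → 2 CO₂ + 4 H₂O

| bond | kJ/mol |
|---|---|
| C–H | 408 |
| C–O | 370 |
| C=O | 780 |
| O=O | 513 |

D(O–H) ≈ 474 kJ/mol

Let D be the O–H bond energy.
Σ(broken) = 6×408 + 2×370 + 2×D + 3×513 = 4727 + 2D
Σ(formed) = 4×780 + 8×D = 3120 + 8D
ΔH = Σ(broken) − Σ(formed) = (4727 + 2D) − (3120 + 8D) = +1607 − 6D
Setting this equal to −1237 kJ gives 6D = 2844, so D = 474 kJ/mol.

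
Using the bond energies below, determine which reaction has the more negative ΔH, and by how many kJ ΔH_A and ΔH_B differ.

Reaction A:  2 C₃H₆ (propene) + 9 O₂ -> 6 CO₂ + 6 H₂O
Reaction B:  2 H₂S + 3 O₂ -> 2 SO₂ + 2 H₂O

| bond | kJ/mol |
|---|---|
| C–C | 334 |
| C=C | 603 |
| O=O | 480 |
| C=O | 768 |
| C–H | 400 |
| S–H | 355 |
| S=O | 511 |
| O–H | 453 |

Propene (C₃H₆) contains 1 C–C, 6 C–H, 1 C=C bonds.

Reaction A, by 2662 kJ

Reaction A:
  Bonds broken (reactants):
    C–C: 2 × 334 = 668
    C–H: 12 × 400 = 4800
    C=C: 2 × 603 = 1206
    O=O: 9 × 480 = 4320
    Σ(broken) = 10994 kJ
  Bonds formed (products):
    C=O: 12 × 768 = 9216
    O–H: 12 × 453 = 5436
    Σ(formed) = 14652 kJ
  ΔH_A = 10994 − 14652 = −3658 kJ
Reaction B:
  Bonds broken (reactants):
    O=O: 3 × 480 = 1440
    S–H: 4 × 355 = 1420
    Σ(broken) = 2860 kJ
  Bonds formed (products):
    O–H: 4 × 453 = 1812
    S=O: 4 × 511 = 2044
    Σ(formed) = 3856 kJ
  ΔH_B = 2860 − 3856 = −996 kJ
ΔH_A − ΔH_B = −2662 kJ, so reaction A has the more negative ΔH; |ΔH_A − ΔH_B| = 2662 kJ.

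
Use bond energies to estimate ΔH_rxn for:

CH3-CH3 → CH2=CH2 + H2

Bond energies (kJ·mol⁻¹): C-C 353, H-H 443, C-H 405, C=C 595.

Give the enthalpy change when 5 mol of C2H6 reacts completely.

ΔH = +625 kJ

Bonds broken (reactants):
  C-C: 1 × 353 = 353
  C-H: 6 × 405 = 2430
  Σ(broken) = 2783 kJ
Bonds formed (products):
  C-H: 4 × 405 = 1620
  C=C: 1 × 595 = 595
  H-H: 1 × 443 = 443
  Σ(formed) = 2658 kJ
ΔH = Σ(broken) − Σ(formed) = 2783 − 2658 = +125 kJ
For 5× the reaction as written: 5 × (+125) = +625 kJ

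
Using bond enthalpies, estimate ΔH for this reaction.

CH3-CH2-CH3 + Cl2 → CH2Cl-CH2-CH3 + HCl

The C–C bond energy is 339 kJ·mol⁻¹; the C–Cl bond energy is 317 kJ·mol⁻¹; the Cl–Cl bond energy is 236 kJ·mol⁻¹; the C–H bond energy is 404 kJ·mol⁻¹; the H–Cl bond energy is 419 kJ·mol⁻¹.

ΔH ≈ −96 kJ

Bonds broken (reactants):
  C–C: 2 × 339 = 678
  C–H: 8 × 404 = 3232
  Cl–Cl: 1 × 236 = 236
  Σ(broken) = 4146 kJ
Bonds formed (products):
  C–C: 2 × 339 = 678
  C–Cl: 1 × 317 = 317
  C–H: 7 × 404 = 2828
  H–Cl: 1 × 419 = 419
  Σ(formed) = 4242 kJ
ΔH = Σ(broken) − Σ(formed) = 4146 − 4242 = −96 kJ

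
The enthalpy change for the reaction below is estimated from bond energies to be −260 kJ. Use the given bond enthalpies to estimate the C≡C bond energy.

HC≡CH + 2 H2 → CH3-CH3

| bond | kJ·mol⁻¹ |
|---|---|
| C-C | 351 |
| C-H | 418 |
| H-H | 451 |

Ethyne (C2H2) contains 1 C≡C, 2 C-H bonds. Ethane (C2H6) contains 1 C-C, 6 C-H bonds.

Let D be the C≡C bond energy.
Σ(broken) = 1×D + 2×418 + 2×451 = 1738 + D
Σ(formed) = 1×351 + 6×418 = 2859
ΔH = Σ(broken) − Σ(formed) = (1738 + D) − (2859) = −1121 + D
Setting this equal to −260 kJ gives D = 861 kJ/mol.

D(C≡C) ≈ 861 kJ/mol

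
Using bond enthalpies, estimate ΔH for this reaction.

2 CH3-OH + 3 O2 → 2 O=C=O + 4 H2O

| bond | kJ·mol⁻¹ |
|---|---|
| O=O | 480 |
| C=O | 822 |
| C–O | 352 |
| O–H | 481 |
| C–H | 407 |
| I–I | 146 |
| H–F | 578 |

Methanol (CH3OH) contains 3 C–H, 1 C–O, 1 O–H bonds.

Bonds broken (reactants):
  C–H: 6 × 407 = 2442
  C–O: 2 × 352 = 704
  O–H: 2 × 481 = 962
  O=O: 3 × 480 = 1440
  Σ(broken) = 5548 kJ
Bonds formed (products):
  C=O: 4 × 822 = 3288
  O–H: 8 × 481 = 3848
  Σ(formed) = 7136 kJ
ΔH = Σ(broken) − Σ(formed) = 5548 − 7136 = −1588 kJ

ΔH ≈ −1588 kJ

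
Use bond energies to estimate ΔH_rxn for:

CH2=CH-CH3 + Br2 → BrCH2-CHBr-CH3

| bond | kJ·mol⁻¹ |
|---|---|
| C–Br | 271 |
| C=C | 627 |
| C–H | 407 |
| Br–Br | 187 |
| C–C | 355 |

ΔH ≈ −83 kJ

Bonds broken (reactants):
  Br–Br: 1 × 187 = 187
  C–C: 1 × 355 = 355
  C–H: 6 × 407 = 2442
  C=C: 1 × 627 = 627
  Σ(broken) = 3611 kJ
Bonds formed (products):
  C–Br: 2 × 271 = 542
  C–C: 2 × 355 = 710
  C–H: 6 × 407 = 2442
  Σ(formed) = 3694 kJ
ΔH = Σ(broken) − Σ(formed) = 3611 − 3694 = −83 kJ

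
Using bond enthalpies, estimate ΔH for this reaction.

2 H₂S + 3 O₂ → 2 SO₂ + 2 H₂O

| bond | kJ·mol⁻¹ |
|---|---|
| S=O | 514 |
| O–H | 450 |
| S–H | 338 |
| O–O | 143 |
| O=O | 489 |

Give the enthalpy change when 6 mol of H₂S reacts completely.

ΔH = −3111 kJ

Bonds broken (reactants):
  O=O: 3 × 489 = 1467
  S–H: 4 × 338 = 1352
  Σ(broken) = 2819 kJ
Bonds formed (products):
  O–H: 4 × 450 = 1800
  S=O: 4 × 514 = 2056
  Σ(formed) = 3856 kJ
ΔH = Σ(broken) − Σ(formed) = 2819 − 3856 = −1037 kJ
For 3× the reaction as written: 3 × (−1037) = −3111 kJ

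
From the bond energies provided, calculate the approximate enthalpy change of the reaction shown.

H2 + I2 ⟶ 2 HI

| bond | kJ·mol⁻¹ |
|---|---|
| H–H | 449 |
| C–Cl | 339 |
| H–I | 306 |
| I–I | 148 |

ΔH ≈ −15 kJ

Bonds broken (reactants):
  H–H: 1 × 449 = 449
  I–I: 1 × 148 = 148
  Σ(broken) = 597 kJ
Bonds formed (products):
  H–I: 2 × 306 = 612
  Σ(formed) = 612 kJ
ΔH = Σ(broken) − Σ(formed) = 597 − 612 = −15 kJ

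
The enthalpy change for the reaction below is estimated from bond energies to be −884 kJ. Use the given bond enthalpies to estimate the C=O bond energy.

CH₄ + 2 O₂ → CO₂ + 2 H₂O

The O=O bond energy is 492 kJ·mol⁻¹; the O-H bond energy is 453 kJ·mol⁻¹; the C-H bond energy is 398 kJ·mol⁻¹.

Let D be the C=O bond energy.
Σ(broken) = 4×398 + 2×492 = 2576
Σ(formed) = 2×D + 4×453 = 1812 + 2D
ΔH = Σ(broken) − Σ(formed) = (2576) − (1812 + 2D) = +764 − 2D
Setting this equal to −884 kJ gives 2D = 1648, so D = 824 kJ/mol.

D(C=O) ≈ 824 kJ/mol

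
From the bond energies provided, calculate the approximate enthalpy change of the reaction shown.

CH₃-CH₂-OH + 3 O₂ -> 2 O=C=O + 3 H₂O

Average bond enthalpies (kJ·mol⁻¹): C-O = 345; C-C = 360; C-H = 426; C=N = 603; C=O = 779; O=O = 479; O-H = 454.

Bonds broken (reactants):
  C-C: 1 × 360 = 360
  C-H: 5 × 426 = 2130
  C-O: 1 × 345 = 345
  O-H: 1 × 454 = 454
  O=O: 3 × 479 = 1437
  Σ(broken) = 4726 kJ
Bonds formed (products):
  C=O: 4 × 779 = 3116
  O-H: 6 × 454 = 2724
  Σ(formed) = 5840 kJ
ΔH = Σ(broken) − Σ(formed) = 4726 − 5840 = −1114 kJ

ΔH ≈ −1114 kJ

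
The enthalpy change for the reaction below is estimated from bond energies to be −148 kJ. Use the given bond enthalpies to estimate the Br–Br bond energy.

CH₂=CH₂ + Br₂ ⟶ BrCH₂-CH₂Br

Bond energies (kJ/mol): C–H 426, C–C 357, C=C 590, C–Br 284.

D(Br–Br) ≈ 187 kJ/mol

Let D be the Br–Br bond energy.
Σ(broken) = 1×D + 4×426 + 1×590 = 2294 + D
Σ(formed) = 2×284 + 1×357 + 4×426 = 2629
ΔH = Σ(broken) − Σ(formed) = (2294 + D) − (2629) = −335 + D
Setting this equal to −148 kJ gives D = 187 kJ/mol.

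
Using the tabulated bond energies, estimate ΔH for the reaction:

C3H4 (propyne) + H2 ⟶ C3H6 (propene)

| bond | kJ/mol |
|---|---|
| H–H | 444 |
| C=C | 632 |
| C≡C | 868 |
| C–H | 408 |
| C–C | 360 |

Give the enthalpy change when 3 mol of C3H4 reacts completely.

ΔH = −408 kJ

Bonds broken (reactants):
  C≡C: 1 × 868 = 868
  C–C: 1 × 360 = 360
  C–H: 4 × 408 = 1632
  H–H: 1 × 444 = 444
  Σ(broken) = 3304 kJ
Bonds formed (products):
  C–C: 1 × 360 = 360
  C–H: 6 × 408 = 2448
  C=C: 1 × 632 = 632
  Σ(formed) = 3440 kJ
ΔH = Σ(broken) − Σ(formed) = 3304 − 3440 = −136 kJ
For 3× the reaction as written: 3 × (−136) = −408 kJ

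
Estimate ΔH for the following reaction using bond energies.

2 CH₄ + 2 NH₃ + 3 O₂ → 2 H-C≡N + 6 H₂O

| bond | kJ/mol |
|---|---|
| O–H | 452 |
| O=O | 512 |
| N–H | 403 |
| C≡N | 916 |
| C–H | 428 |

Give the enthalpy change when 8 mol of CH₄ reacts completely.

ΔH = −2936 kJ

Bonds broken (reactants):
  C–H: 8 × 428 = 3424
  N–H: 6 × 403 = 2418
  O=O: 3 × 512 = 1536
  Σ(broken) = 7378 kJ
Bonds formed (products):
  C≡N: 2 × 916 = 1832
  C–H: 2 × 428 = 856
  O–H: 12 × 452 = 5424
  Σ(formed) = 8112 kJ
ΔH = Σ(broken) − Σ(formed) = 7378 − 8112 = −734 kJ
For 4× the reaction as written: 4 × (−734) = −2936 kJ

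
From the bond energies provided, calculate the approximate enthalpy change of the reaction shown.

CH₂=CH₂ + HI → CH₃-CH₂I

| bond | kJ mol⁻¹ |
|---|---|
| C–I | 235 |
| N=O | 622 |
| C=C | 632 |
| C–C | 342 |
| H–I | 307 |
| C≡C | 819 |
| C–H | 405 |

ΔH ≈ −43 kJ

Bonds broken (reactants):
  C–H: 4 × 405 = 1620
  C=C: 1 × 632 = 632
  H–I: 1 × 307 = 307
  Σ(broken) = 2559 kJ
Bonds formed (products):
  C–C: 1 × 342 = 342
  C–H: 5 × 405 = 2025
  C–I: 1 × 235 = 235
  Σ(formed) = 2602 kJ
ΔH = Σ(broken) − Σ(formed) = 2559 − 2602 = −43 kJ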